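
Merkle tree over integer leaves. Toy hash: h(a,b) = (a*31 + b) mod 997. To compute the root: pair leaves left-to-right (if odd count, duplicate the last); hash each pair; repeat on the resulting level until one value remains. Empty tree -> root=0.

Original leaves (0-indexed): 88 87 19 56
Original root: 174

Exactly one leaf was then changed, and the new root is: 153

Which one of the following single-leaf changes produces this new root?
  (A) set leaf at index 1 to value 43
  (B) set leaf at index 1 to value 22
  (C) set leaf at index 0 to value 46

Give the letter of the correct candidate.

Original leaves: [88, 87, 19, 56]
Target new root: 153
Try each candidate change and compute the resulting root:
Candidate A: set leaf[1] = 43 -> leaves = [88, 43, 19, 56]
  L0: [88, 43, 19, 56]
  L1: h(88,43)=(88*31+43)%997=777 h(19,56)=(19*31+56)%997=645 -> [777, 645]
  L2: h(777,645)=(777*31+645)%997=804 -> [804]
  root = 804 != target 153
Candidate B: set leaf[1] = 22 -> leaves = [88, 22, 19, 56]
  L0: [88, 22, 19, 56]
  L1: h(88,22)=(88*31+22)%997=756 h(19,56)=(19*31+56)%997=645 -> [756, 645]
  L2: h(756,645)=(756*31+645)%997=153 -> [153]
  root = 153 == target 153  ** MATCH **
Candidate C: set leaf[0] = 46 -> leaves = [46, 87, 19, 56]
  L0: [46, 87, 19, 56]
  L1: h(46,87)=(46*31+87)%997=516 h(19,56)=(19*31+56)%997=645 -> [516, 645]
  L2: h(516,645)=(516*31+645)%997=689 -> [689]
  root = 689 != target 153
Candidate B produces the target root.

Answer: B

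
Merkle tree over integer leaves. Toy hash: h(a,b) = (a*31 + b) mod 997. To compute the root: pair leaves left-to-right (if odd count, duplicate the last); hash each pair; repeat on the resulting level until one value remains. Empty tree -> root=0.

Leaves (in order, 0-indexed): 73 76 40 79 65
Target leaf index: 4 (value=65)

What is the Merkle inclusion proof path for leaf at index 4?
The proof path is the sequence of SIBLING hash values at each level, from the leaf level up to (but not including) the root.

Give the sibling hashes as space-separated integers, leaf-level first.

Answer: 65 86 50

Derivation:
L0 (leaves): [73, 76, 40, 79, 65], target index=4
L1: h(73,76)=(73*31+76)%997=345 [pair 0] h(40,79)=(40*31+79)%997=322 [pair 1] h(65,65)=(65*31+65)%997=86 [pair 2] -> [345, 322, 86]
  Sibling for proof at L0: 65
L2: h(345,322)=(345*31+322)%997=50 [pair 0] h(86,86)=(86*31+86)%997=758 [pair 1] -> [50, 758]
  Sibling for proof at L1: 86
L3: h(50,758)=(50*31+758)%997=314 [pair 0] -> [314]
  Sibling for proof at L2: 50
Root: 314
Proof path (sibling hashes from leaf to root): [65, 86, 50]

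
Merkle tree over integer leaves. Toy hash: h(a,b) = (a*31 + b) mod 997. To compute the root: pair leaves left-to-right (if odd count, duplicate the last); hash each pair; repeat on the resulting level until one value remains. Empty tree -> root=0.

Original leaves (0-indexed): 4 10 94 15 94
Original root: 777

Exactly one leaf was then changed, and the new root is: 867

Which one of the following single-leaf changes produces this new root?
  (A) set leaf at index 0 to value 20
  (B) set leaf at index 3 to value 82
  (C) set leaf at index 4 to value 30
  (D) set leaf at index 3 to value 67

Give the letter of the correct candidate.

Original leaves: [4, 10, 94, 15, 94]
Target new root: 867
Try each candidate change and compute the resulting root:
Candidate A: set leaf[0] = 20 -> leaves = [20, 10, 94, 15, 94]
  L0: [20, 10, 94, 15, 94]
  L1: h(20,10)=(20*31+10)%997=630 h(94,15)=(94*31+15)%997=935 h(94,94)=(94*31+94)%997=17 -> [630, 935, 17]
  L2: h(630,935)=(630*31+935)%997=525 h(17,17)=(17*31+17)%997=544 -> [525, 544]
  L3: h(525,544)=(525*31+544)%997=867 -> [867]
  root = 867 == target 867  ** MATCH **
Candidate B: set leaf[3] = 82 -> leaves = [4, 10, 94, 82, 94]
  L0: [4, 10, 94, 82, 94]
  L1: h(4,10)=(4*31+10)%997=134 h(94,82)=(94*31+82)%997=5 h(94,94)=(94*31+94)%997=17 -> [134, 5, 17]
  L2: h(134,5)=(134*31+5)%997=171 h(17,17)=(17*31+17)%997=544 -> [171, 544]
  L3: h(171,544)=(171*31+544)%997=860 -> [860]
  root = 860 != target 867
Candidate C: set leaf[4] = 30 -> leaves = [4, 10, 94, 15, 30]
  L0: [4, 10, 94, 15, 30]
  L1: h(4,10)=(4*31+10)%997=134 h(94,15)=(94*31+15)%997=935 h(30,30)=(30*31+30)%997=960 -> [134, 935, 960]
  L2: h(134,935)=(134*31+935)%997=104 h(960,960)=(960*31+960)%997=810 -> [104, 810]
  L3: h(104,810)=(104*31+810)%997=46 -> [46]
  root = 46 != target 867
Candidate D: set leaf[3] = 67 -> leaves = [4, 10, 94, 67, 94]
  L0: [4, 10, 94, 67, 94]
  L1: h(4,10)=(4*31+10)%997=134 h(94,67)=(94*31+67)%997=987 h(94,94)=(94*31+94)%997=17 -> [134, 987, 17]
  L2: h(134,987)=(134*31+987)%997=156 h(17,17)=(17*31+17)%997=544 -> [156, 544]
  L3: h(156,544)=(156*31+544)%997=395 -> [395]
  root = 395 != target 867
Candidate A produces the target root.

Answer: A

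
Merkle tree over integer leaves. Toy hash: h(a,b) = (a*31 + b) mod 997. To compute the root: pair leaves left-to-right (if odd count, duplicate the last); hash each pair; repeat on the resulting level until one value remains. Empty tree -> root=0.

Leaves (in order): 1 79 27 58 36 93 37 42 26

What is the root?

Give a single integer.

Answer: 399

Derivation:
L0: [1, 79, 27, 58, 36, 93, 37, 42, 26]
L1: h(1,79)=(1*31+79)%997=110 h(27,58)=(27*31+58)%997=895 h(36,93)=(36*31+93)%997=212 h(37,42)=(37*31+42)%997=192 h(26,26)=(26*31+26)%997=832 -> [110, 895, 212, 192, 832]
L2: h(110,895)=(110*31+895)%997=317 h(212,192)=(212*31+192)%997=782 h(832,832)=(832*31+832)%997=702 -> [317, 782, 702]
L3: h(317,782)=(317*31+782)%997=639 h(702,702)=(702*31+702)%997=530 -> [639, 530]
L4: h(639,530)=(639*31+530)%997=399 -> [399]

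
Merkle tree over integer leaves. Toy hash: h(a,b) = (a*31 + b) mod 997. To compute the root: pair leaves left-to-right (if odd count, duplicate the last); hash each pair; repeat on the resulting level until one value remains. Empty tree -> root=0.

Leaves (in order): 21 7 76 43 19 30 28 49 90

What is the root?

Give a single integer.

L0: [21, 7, 76, 43, 19, 30, 28, 49, 90]
L1: h(21,7)=(21*31+7)%997=658 h(76,43)=(76*31+43)%997=405 h(19,30)=(19*31+30)%997=619 h(28,49)=(28*31+49)%997=917 h(90,90)=(90*31+90)%997=886 -> [658, 405, 619, 917, 886]
L2: h(658,405)=(658*31+405)%997=863 h(619,917)=(619*31+917)%997=166 h(886,886)=(886*31+886)%997=436 -> [863, 166, 436]
L3: h(863,166)=(863*31+166)%997=0 h(436,436)=(436*31+436)%997=991 -> [0, 991]
L4: h(0,991)=(0*31+991)%997=991 -> [991]

Answer: 991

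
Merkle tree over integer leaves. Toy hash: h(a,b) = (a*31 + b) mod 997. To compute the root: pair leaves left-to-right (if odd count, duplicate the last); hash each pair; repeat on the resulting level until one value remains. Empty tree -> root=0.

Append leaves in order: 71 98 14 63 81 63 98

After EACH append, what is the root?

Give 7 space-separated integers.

Answer: 71 305 930 979 632 56 618

Derivation:
After append 71 (leaves=[71]):
  L0: [71]
  root=71
After append 98 (leaves=[71, 98]):
  L0: [71, 98]
  L1: h(71,98)=(71*31+98)%997=305 -> [305]
  root=305
After append 14 (leaves=[71, 98, 14]):
  L0: [71, 98, 14]
  L1: h(71,98)=(71*31+98)%997=305 h(14,14)=(14*31+14)%997=448 -> [305, 448]
  L2: h(305,448)=(305*31+448)%997=930 -> [930]
  root=930
After append 63 (leaves=[71, 98, 14, 63]):
  L0: [71, 98, 14, 63]
  L1: h(71,98)=(71*31+98)%997=305 h(14,63)=(14*31+63)%997=497 -> [305, 497]
  L2: h(305,497)=(305*31+497)%997=979 -> [979]
  root=979
After append 81 (leaves=[71, 98, 14, 63, 81]):
  L0: [71, 98, 14, 63, 81]
  L1: h(71,98)=(71*31+98)%997=305 h(14,63)=(14*31+63)%997=497 h(81,81)=(81*31+81)%997=598 -> [305, 497, 598]
  L2: h(305,497)=(305*31+497)%997=979 h(598,598)=(598*31+598)%997=193 -> [979, 193]
  L3: h(979,193)=(979*31+193)%997=632 -> [632]
  root=632
After append 63 (leaves=[71, 98, 14, 63, 81, 63]):
  L0: [71, 98, 14, 63, 81, 63]
  L1: h(71,98)=(71*31+98)%997=305 h(14,63)=(14*31+63)%997=497 h(81,63)=(81*31+63)%997=580 -> [305, 497, 580]
  L2: h(305,497)=(305*31+497)%997=979 h(580,580)=(580*31+580)%997=614 -> [979, 614]
  L3: h(979,614)=(979*31+614)%997=56 -> [56]
  root=56
After append 98 (leaves=[71, 98, 14, 63, 81, 63, 98]):
  L0: [71, 98, 14, 63, 81, 63, 98]
  L1: h(71,98)=(71*31+98)%997=305 h(14,63)=(14*31+63)%997=497 h(81,63)=(81*31+63)%997=580 h(98,98)=(98*31+98)%997=145 -> [305, 497, 580, 145]
  L2: h(305,497)=(305*31+497)%997=979 h(580,145)=(580*31+145)%997=179 -> [979, 179]
  L3: h(979,179)=(979*31+179)%997=618 -> [618]
  root=618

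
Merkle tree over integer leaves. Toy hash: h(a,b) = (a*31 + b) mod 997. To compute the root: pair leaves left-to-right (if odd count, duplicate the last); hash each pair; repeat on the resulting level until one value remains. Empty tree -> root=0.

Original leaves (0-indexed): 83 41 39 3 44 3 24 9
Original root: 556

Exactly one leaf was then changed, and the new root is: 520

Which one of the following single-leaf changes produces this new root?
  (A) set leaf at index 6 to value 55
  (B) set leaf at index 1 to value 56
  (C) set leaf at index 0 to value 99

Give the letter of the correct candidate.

Answer: A

Derivation:
Original leaves: [83, 41, 39, 3, 44, 3, 24, 9]
Target new root: 520
Try each candidate change and compute the resulting root:
Candidate A: set leaf[6] = 55 -> leaves = [83, 41, 39, 3, 44, 3, 55, 9]
  L0: [83, 41, 39, 3, 44, 3, 55, 9]
  L1: h(83,41)=(83*31+41)%997=620 h(39,3)=(39*31+3)%997=215 h(44,3)=(44*31+3)%997=370 h(55,9)=(55*31+9)%997=717 -> [620, 215, 370, 717]
  L2: h(620,215)=(620*31+215)%997=492 h(370,717)=(370*31+717)%997=223 -> [492, 223]
  L3: h(492,223)=(492*31+223)%997=520 -> [520]
  root = 520 == target 520  ** MATCH **
Candidate B: set leaf[1] = 56 -> leaves = [83, 56, 39, 3, 44, 3, 24, 9]
  L0: [83, 56, 39, 3, 44, 3, 24, 9]
  L1: h(83,56)=(83*31+56)%997=635 h(39,3)=(39*31+3)%997=215 h(44,3)=(44*31+3)%997=370 h(24,9)=(24*31+9)%997=753 -> [635, 215, 370, 753]
  L2: h(635,215)=(635*31+215)%997=957 h(370,753)=(370*31+753)%997=259 -> [957, 259]
  L3: h(957,259)=(957*31+259)%997=16 -> [16]
  root = 16 != target 520
Candidate C: set leaf[0] = 99 -> leaves = [99, 41, 39, 3, 44, 3, 24, 9]
  L0: [99, 41, 39, 3, 44, 3, 24, 9]
  L1: h(99,41)=(99*31+41)%997=119 h(39,3)=(39*31+3)%997=215 h(44,3)=(44*31+3)%997=370 h(24,9)=(24*31+9)%997=753 -> [119, 215, 370, 753]
  L2: h(119,215)=(119*31+215)%997=913 h(370,753)=(370*31+753)%997=259 -> [913, 259]
  L3: h(913,259)=(913*31+259)%997=646 -> [646]
  root = 646 != target 520
Candidate A produces the target root.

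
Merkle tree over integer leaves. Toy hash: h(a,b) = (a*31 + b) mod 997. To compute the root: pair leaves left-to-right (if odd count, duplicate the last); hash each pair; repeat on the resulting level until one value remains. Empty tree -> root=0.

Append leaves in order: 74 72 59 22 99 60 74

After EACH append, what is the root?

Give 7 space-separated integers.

Answer: 74 372 459 422 800 549 785

Derivation:
After append 74 (leaves=[74]):
  L0: [74]
  root=74
After append 72 (leaves=[74, 72]):
  L0: [74, 72]
  L1: h(74,72)=(74*31+72)%997=372 -> [372]
  root=372
After append 59 (leaves=[74, 72, 59]):
  L0: [74, 72, 59]
  L1: h(74,72)=(74*31+72)%997=372 h(59,59)=(59*31+59)%997=891 -> [372, 891]
  L2: h(372,891)=(372*31+891)%997=459 -> [459]
  root=459
After append 22 (leaves=[74, 72, 59, 22]):
  L0: [74, 72, 59, 22]
  L1: h(74,72)=(74*31+72)%997=372 h(59,22)=(59*31+22)%997=854 -> [372, 854]
  L2: h(372,854)=(372*31+854)%997=422 -> [422]
  root=422
After append 99 (leaves=[74, 72, 59, 22, 99]):
  L0: [74, 72, 59, 22, 99]
  L1: h(74,72)=(74*31+72)%997=372 h(59,22)=(59*31+22)%997=854 h(99,99)=(99*31+99)%997=177 -> [372, 854, 177]
  L2: h(372,854)=(372*31+854)%997=422 h(177,177)=(177*31+177)%997=679 -> [422, 679]
  L3: h(422,679)=(422*31+679)%997=800 -> [800]
  root=800
After append 60 (leaves=[74, 72, 59, 22, 99, 60]):
  L0: [74, 72, 59, 22, 99, 60]
  L1: h(74,72)=(74*31+72)%997=372 h(59,22)=(59*31+22)%997=854 h(99,60)=(99*31+60)%997=138 -> [372, 854, 138]
  L2: h(372,854)=(372*31+854)%997=422 h(138,138)=(138*31+138)%997=428 -> [422, 428]
  L3: h(422,428)=(422*31+428)%997=549 -> [549]
  root=549
After append 74 (leaves=[74, 72, 59, 22, 99, 60, 74]):
  L0: [74, 72, 59, 22, 99, 60, 74]
  L1: h(74,72)=(74*31+72)%997=372 h(59,22)=(59*31+22)%997=854 h(99,60)=(99*31+60)%997=138 h(74,74)=(74*31+74)%997=374 -> [372, 854, 138, 374]
  L2: h(372,854)=(372*31+854)%997=422 h(138,374)=(138*31+374)%997=664 -> [422, 664]
  L3: h(422,664)=(422*31+664)%997=785 -> [785]
  root=785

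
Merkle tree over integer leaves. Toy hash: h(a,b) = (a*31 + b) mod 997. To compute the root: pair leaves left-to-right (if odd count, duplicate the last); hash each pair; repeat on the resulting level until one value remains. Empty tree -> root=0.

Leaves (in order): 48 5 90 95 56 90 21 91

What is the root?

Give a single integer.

Answer: 314

Derivation:
L0: [48, 5, 90, 95, 56, 90, 21, 91]
L1: h(48,5)=(48*31+5)%997=496 h(90,95)=(90*31+95)%997=891 h(56,90)=(56*31+90)%997=829 h(21,91)=(21*31+91)%997=742 -> [496, 891, 829, 742]
L2: h(496,891)=(496*31+891)%997=315 h(829,742)=(829*31+742)%997=519 -> [315, 519]
L3: h(315,519)=(315*31+519)%997=314 -> [314]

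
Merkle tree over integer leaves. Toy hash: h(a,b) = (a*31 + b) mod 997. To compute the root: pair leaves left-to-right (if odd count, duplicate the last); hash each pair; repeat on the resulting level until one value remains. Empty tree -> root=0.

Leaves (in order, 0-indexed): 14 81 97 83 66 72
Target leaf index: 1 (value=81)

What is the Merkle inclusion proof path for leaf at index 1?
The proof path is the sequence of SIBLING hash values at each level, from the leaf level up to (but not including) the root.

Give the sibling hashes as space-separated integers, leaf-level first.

L0 (leaves): [14, 81, 97, 83, 66, 72], target index=1
L1: h(14,81)=(14*31+81)%997=515 [pair 0] h(97,83)=(97*31+83)%997=99 [pair 1] h(66,72)=(66*31+72)%997=124 [pair 2] -> [515, 99, 124]
  Sibling for proof at L0: 14
L2: h(515,99)=(515*31+99)%997=112 [pair 0] h(124,124)=(124*31+124)%997=977 [pair 1] -> [112, 977]
  Sibling for proof at L1: 99
L3: h(112,977)=(112*31+977)%997=461 [pair 0] -> [461]
  Sibling for proof at L2: 977
Root: 461
Proof path (sibling hashes from leaf to root): [14, 99, 977]

Answer: 14 99 977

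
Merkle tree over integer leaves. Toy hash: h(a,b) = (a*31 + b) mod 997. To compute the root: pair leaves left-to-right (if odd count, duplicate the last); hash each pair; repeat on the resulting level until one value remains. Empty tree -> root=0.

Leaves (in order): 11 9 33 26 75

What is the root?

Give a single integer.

L0: [11, 9, 33, 26, 75]
L1: h(11,9)=(11*31+9)%997=350 h(33,26)=(33*31+26)%997=52 h(75,75)=(75*31+75)%997=406 -> [350, 52, 406]
L2: h(350,52)=(350*31+52)%997=932 h(406,406)=(406*31+406)%997=31 -> [932, 31]
L3: h(932,31)=(932*31+31)%997=10 -> [10]

Answer: 10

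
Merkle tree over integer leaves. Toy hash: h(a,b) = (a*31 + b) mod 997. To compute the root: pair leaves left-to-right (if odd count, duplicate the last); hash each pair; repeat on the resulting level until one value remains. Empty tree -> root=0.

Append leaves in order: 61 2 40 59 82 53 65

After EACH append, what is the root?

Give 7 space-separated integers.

After append 61 (leaves=[61]):
  L0: [61]
  root=61
After append 2 (leaves=[61, 2]):
  L0: [61, 2]
  L1: h(61,2)=(61*31+2)%997=896 -> [896]
  root=896
After append 40 (leaves=[61, 2, 40]):
  L0: [61, 2, 40]
  L1: h(61,2)=(61*31+2)%997=896 h(40,40)=(40*31+40)%997=283 -> [896, 283]
  L2: h(896,283)=(896*31+283)%997=143 -> [143]
  root=143
After append 59 (leaves=[61, 2, 40, 59]):
  L0: [61, 2, 40, 59]
  L1: h(61,2)=(61*31+2)%997=896 h(40,59)=(40*31+59)%997=302 -> [896, 302]
  L2: h(896,302)=(896*31+302)%997=162 -> [162]
  root=162
After append 82 (leaves=[61, 2, 40, 59, 82]):
  L0: [61, 2, 40, 59, 82]
  L1: h(61,2)=(61*31+2)%997=896 h(40,59)=(40*31+59)%997=302 h(82,82)=(82*31+82)%997=630 -> [896, 302, 630]
  L2: h(896,302)=(896*31+302)%997=162 h(630,630)=(630*31+630)%997=220 -> [162, 220]
  L3: h(162,220)=(162*31+220)%997=257 -> [257]
  root=257
After append 53 (leaves=[61, 2, 40, 59, 82, 53]):
  L0: [61, 2, 40, 59, 82, 53]
  L1: h(61,2)=(61*31+2)%997=896 h(40,59)=(40*31+59)%997=302 h(82,53)=(82*31+53)%997=601 -> [896, 302, 601]
  L2: h(896,302)=(896*31+302)%997=162 h(601,601)=(601*31+601)%997=289 -> [162, 289]
  L3: h(162,289)=(162*31+289)%997=326 -> [326]
  root=326
After append 65 (leaves=[61, 2, 40, 59, 82, 53, 65]):
  L0: [61, 2, 40, 59, 82, 53, 65]
  L1: h(61,2)=(61*31+2)%997=896 h(40,59)=(40*31+59)%997=302 h(82,53)=(82*31+53)%997=601 h(65,65)=(65*31+65)%997=86 -> [896, 302, 601, 86]
  L2: h(896,302)=(896*31+302)%997=162 h(601,86)=(601*31+86)%997=771 -> [162, 771]
  L3: h(162,771)=(162*31+771)%997=808 -> [808]
  root=808

Answer: 61 896 143 162 257 326 808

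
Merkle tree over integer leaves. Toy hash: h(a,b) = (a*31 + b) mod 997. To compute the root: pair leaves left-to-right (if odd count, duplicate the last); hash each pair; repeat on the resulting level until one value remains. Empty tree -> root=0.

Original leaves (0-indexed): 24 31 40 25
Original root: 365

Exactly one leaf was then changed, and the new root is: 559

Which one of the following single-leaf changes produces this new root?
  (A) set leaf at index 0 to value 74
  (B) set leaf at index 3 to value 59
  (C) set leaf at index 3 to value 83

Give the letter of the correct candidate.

Original leaves: [24, 31, 40, 25]
Target new root: 559
Try each candidate change and compute the resulting root:
Candidate A: set leaf[0] = 74 -> leaves = [74, 31, 40, 25]
  L0: [74, 31, 40, 25]
  L1: h(74,31)=(74*31+31)%997=331 h(40,25)=(40*31+25)%997=268 -> [331, 268]
  L2: h(331,268)=(331*31+268)%997=559 -> [559]
  root = 559 == target 559  ** MATCH **
Candidate B: set leaf[3] = 59 -> leaves = [24, 31, 40, 59]
  L0: [24, 31, 40, 59]
  L1: h(24,31)=(24*31+31)%997=775 h(40,59)=(40*31+59)%997=302 -> [775, 302]
  L2: h(775,302)=(775*31+302)%997=399 -> [399]
  root = 399 != target 559
Candidate C: set leaf[3] = 83 -> leaves = [24, 31, 40, 83]
  L0: [24, 31, 40, 83]
  L1: h(24,31)=(24*31+31)%997=775 h(40,83)=(40*31+83)%997=326 -> [775, 326]
  L2: h(775,326)=(775*31+326)%997=423 -> [423]
  root = 423 != target 559
Candidate A produces the target root.

Answer: A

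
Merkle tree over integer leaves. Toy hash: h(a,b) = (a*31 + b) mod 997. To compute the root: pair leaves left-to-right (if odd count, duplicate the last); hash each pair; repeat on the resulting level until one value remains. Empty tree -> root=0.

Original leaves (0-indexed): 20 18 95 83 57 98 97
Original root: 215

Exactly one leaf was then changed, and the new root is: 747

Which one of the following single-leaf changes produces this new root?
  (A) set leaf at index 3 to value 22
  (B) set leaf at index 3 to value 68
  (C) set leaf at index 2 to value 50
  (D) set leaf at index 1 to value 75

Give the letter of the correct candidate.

Original leaves: [20, 18, 95, 83, 57, 98, 97]
Target new root: 747
Try each candidate change and compute the resulting root:
Candidate A: set leaf[3] = 22 -> leaves = [20, 18, 95, 22, 57, 98, 97]
  L0: [20, 18, 95, 22, 57, 98, 97]
  L1: h(20,18)=(20*31+18)%997=638 h(95,22)=(95*31+22)%997=973 h(57,98)=(57*31+98)%997=868 h(97,97)=(97*31+97)%997=113 -> [638, 973, 868, 113]
  L2: h(638,973)=(638*31+973)%997=811 h(868,113)=(868*31+113)%997=102 -> [811, 102]
  L3: h(811,102)=(811*31+102)%997=318 -> [318]
  root = 318 != target 747
Candidate B: set leaf[3] = 68 -> leaves = [20, 18, 95, 68, 57, 98, 97]
  L0: [20, 18, 95, 68, 57, 98, 97]
  L1: h(20,18)=(20*31+18)%997=638 h(95,68)=(95*31+68)%997=22 h(57,98)=(57*31+98)%997=868 h(97,97)=(97*31+97)%997=113 -> [638, 22, 868, 113]
  L2: h(638,22)=(638*31+22)%997=857 h(868,113)=(868*31+113)%997=102 -> [857, 102]
  L3: h(857,102)=(857*31+102)%997=747 -> [747]
  root = 747 == target 747  ** MATCH **
Candidate C: set leaf[2] = 50 -> leaves = [20, 18, 50, 83, 57, 98, 97]
  L0: [20, 18, 50, 83, 57, 98, 97]
  L1: h(20,18)=(20*31+18)%997=638 h(50,83)=(50*31+83)%997=636 h(57,98)=(57*31+98)%997=868 h(97,97)=(97*31+97)%997=113 -> [638, 636, 868, 113]
  L2: h(638,636)=(638*31+636)%997=474 h(868,113)=(868*31+113)%997=102 -> [474, 102]
  L3: h(474,102)=(474*31+102)%997=838 -> [838]
  root = 838 != target 747
Candidate D: set leaf[1] = 75 -> leaves = [20, 75, 95, 83, 57, 98, 97]
  L0: [20, 75, 95, 83, 57, 98, 97]
  L1: h(20,75)=(20*31+75)%997=695 h(95,83)=(95*31+83)%997=37 h(57,98)=(57*31+98)%997=868 h(97,97)=(97*31+97)%997=113 -> [695, 37, 868, 113]
  L2: h(695,37)=(695*31+37)%997=645 h(868,113)=(868*31+113)%997=102 -> [645, 102]
  L3: h(645,102)=(645*31+102)%997=157 -> [157]
  root = 157 != target 747
Candidate B produces the target root.

Answer: B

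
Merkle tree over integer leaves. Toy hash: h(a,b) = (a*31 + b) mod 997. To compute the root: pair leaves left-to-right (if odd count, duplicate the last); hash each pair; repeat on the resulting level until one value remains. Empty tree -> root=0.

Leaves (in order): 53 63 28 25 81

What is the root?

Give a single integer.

L0: [53, 63, 28, 25, 81]
L1: h(53,63)=(53*31+63)%997=709 h(28,25)=(28*31+25)%997=893 h(81,81)=(81*31+81)%997=598 -> [709, 893, 598]
L2: h(709,893)=(709*31+893)%997=938 h(598,598)=(598*31+598)%997=193 -> [938, 193]
L3: h(938,193)=(938*31+193)%997=358 -> [358]

Answer: 358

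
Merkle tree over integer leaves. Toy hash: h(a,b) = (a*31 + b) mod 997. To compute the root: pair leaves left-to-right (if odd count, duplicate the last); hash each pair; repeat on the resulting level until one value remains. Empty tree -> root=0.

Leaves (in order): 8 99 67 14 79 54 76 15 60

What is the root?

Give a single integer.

L0: [8, 99, 67, 14, 79, 54, 76, 15, 60]
L1: h(8,99)=(8*31+99)%997=347 h(67,14)=(67*31+14)%997=97 h(79,54)=(79*31+54)%997=509 h(76,15)=(76*31+15)%997=377 h(60,60)=(60*31+60)%997=923 -> [347, 97, 509, 377, 923]
L2: h(347,97)=(347*31+97)%997=884 h(509,377)=(509*31+377)%997=204 h(923,923)=(923*31+923)%997=623 -> [884, 204, 623]
L3: h(884,204)=(884*31+204)%997=689 h(623,623)=(623*31+623)%997=993 -> [689, 993]
L4: h(689,993)=(689*31+993)%997=418 -> [418]

Answer: 418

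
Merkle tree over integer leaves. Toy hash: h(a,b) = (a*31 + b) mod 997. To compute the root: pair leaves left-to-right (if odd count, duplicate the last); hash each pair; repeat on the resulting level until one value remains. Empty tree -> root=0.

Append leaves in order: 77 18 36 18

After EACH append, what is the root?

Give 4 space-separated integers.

Answer: 77 411 932 914

Derivation:
After append 77 (leaves=[77]):
  L0: [77]
  root=77
After append 18 (leaves=[77, 18]):
  L0: [77, 18]
  L1: h(77,18)=(77*31+18)%997=411 -> [411]
  root=411
After append 36 (leaves=[77, 18, 36]):
  L0: [77, 18, 36]
  L1: h(77,18)=(77*31+18)%997=411 h(36,36)=(36*31+36)%997=155 -> [411, 155]
  L2: h(411,155)=(411*31+155)%997=932 -> [932]
  root=932
After append 18 (leaves=[77, 18, 36, 18]):
  L0: [77, 18, 36, 18]
  L1: h(77,18)=(77*31+18)%997=411 h(36,18)=(36*31+18)%997=137 -> [411, 137]
  L2: h(411,137)=(411*31+137)%997=914 -> [914]
  root=914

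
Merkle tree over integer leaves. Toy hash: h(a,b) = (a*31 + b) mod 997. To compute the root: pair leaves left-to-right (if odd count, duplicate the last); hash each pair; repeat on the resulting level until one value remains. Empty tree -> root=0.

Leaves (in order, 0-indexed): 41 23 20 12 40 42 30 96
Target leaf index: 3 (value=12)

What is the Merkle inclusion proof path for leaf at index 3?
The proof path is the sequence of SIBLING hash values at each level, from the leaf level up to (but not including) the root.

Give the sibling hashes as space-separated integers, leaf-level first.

L0 (leaves): [41, 23, 20, 12, 40, 42, 30, 96], target index=3
L1: h(41,23)=(41*31+23)%997=297 [pair 0] h(20,12)=(20*31+12)%997=632 [pair 1] h(40,42)=(40*31+42)%997=285 [pair 2] h(30,96)=(30*31+96)%997=29 [pair 3] -> [297, 632, 285, 29]
  Sibling for proof at L0: 20
L2: h(297,632)=(297*31+632)%997=866 [pair 0] h(285,29)=(285*31+29)%997=888 [pair 1] -> [866, 888]
  Sibling for proof at L1: 297
L3: h(866,888)=(866*31+888)%997=815 [pair 0] -> [815]
  Sibling for proof at L2: 888
Root: 815
Proof path (sibling hashes from leaf to root): [20, 297, 888]

Answer: 20 297 888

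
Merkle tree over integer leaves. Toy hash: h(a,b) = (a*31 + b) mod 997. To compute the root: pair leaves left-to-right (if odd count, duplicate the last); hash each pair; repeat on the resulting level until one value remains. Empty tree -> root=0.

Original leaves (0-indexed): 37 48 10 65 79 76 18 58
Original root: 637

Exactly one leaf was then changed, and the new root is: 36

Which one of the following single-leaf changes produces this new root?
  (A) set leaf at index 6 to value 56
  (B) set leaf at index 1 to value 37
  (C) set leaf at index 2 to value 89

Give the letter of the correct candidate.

Original leaves: [37, 48, 10, 65, 79, 76, 18, 58]
Target new root: 36
Try each candidate change and compute the resulting root:
Candidate A: set leaf[6] = 56 -> leaves = [37, 48, 10, 65, 79, 76, 56, 58]
  L0: [37, 48, 10, 65, 79, 76, 56, 58]
  L1: h(37,48)=(37*31+48)%997=198 h(10,65)=(10*31+65)%997=375 h(79,76)=(79*31+76)%997=531 h(56,58)=(56*31+58)%997=797 -> [198, 375, 531, 797]
  L2: h(198,375)=(198*31+375)%997=531 h(531,797)=(531*31+797)%997=309 -> [531, 309]
  L3: h(531,309)=(531*31+309)%997=818 -> [818]
  root = 818 != target 36
Candidate B: set leaf[1] = 37 -> leaves = [37, 37, 10, 65, 79, 76, 18, 58]
  L0: [37, 37, 10, 65, 79, 76, 18, 58]
  L1: h(37,37)=(37*31+37)%997=187 h(10,65)=(10*31+65)%997=375 h(79,76)=(79*31+76)%997=531 h(18,58)=(18*31+58)%997=616 -> [187, 375, 531, 616]
  L2: h(187,375)=(187*31+375)%997=190 h(531,616)=(531*31+616)%997=128 -> [190, 128]
  L3: h(190,128)=(190*31+128)%997=36 -> [36]
  root = 36 == target 36  ** MATCH **
Candidate C: set leaf[2] = 89 -> leaves = [37, 48, 89, 65, 79, 76, 18, 58]
  L0: [37, 48, 89, 65, 79, 76, 18, 58]
  L1: h(37,48)=(37*31+48)%997=198 h(89,65)=(89*31+65)%997=830 h(79,76)=(79*31+76)%997=531 h(18,58)=(18*31+58)%997=616 -> [198, 830, 531, 616]
  L2: h(198,830)=(198*31+830)%997=986 h(531,616)=(531*31+616)%997=128 -> [986, 128]
  L3: h(986,128)=(986*31+128)%997=784 -> [784]
  root = 784 != target 36
Candidate B produces the target root.

Answer: B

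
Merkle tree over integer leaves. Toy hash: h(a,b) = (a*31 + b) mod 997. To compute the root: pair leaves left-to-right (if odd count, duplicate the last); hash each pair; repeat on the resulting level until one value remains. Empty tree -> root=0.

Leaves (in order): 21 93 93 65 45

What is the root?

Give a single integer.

L0: [21, 93, 93, 65, 45]
L1: h(21,93)=(21*31+93)%997=744 h(93,65)=(93*31+65)%997=954 h(45,45)=(45*31+45)%997=443 -> [744, 954, 443]
L2: h(744,954)=(744*31+954)%997=90 h(443,443)=(443*31+443)%997=218 -> [90, 218]
L3: h(90,218)=(90*31+218)%997=17 -> [17]

Answer: 17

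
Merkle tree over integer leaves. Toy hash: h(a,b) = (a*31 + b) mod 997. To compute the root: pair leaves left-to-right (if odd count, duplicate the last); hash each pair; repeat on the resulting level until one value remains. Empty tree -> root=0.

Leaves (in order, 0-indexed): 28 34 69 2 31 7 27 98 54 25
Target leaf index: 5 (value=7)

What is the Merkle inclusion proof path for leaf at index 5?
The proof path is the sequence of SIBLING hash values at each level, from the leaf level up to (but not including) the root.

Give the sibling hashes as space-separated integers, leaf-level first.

L0 (leaves): [28, 34, 69, 2, 31, 7, 27, 98, 54, 25], target index=5
L1: h(28,34)=(28*31+34)%997=902 [pair 0] h(69,2)=(69*31+2)%997=147 [pair 1] h(31,7)=(31*31+7)%997=968 [pair 2] h(27,98)=(27*31+98)%997=935 [pair 3] h(54,25)=(54*31+25)%997=702 [pair 4] -> [902, 147, 968, 935, 702]
  Sibling for proof at L0: 31
L2: h(902,147)=(902*31+147)%997=193 [pair 0] h(968,935)=(968*31+935)%997=36 [pair 1] h(702,702)=(702*31+702)%997=530 [pair 2] -> [193, 36, 530]
  Sibling for proof at L1: 935
L3: h(193,36)=(193*31+36)%997=37 [pair 0] h(530,530)=(530*31+530)%997=11 [pair 1] -> [37, 11]
  Sibling for proof at L2: 193
L4: h(37,11)=(37*31+11)%997=161 [pair 0] -> [161]
  Sibling for proof at L3: 11
Root: 161
Proof path (sibling hashes from leaf to root): [31, 935, 193, 11]

Answer: 31 935 193 11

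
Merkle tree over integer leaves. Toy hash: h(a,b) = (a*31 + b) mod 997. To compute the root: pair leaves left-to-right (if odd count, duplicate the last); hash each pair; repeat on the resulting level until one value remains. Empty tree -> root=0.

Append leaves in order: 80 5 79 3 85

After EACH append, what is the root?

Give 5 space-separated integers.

Answer: 80 491 800 724 811

Derivation:
After append 80 (leaves=[80]):
  L0: [80]
  root=80
After append 5 (leaves=[80, 5]):
  L0: [80, 5]
  L1: h(80,5)=(80*31+5)%997=491 -> [491]
  root=491
After append 79 (leaves=[80, 5, 79]):
  L0: [80, 5, 79]
  L1: h(80,5)=(80*31+5)%997=491 h(79,79)=(79*31+79)%997=534 -> [491, 534]
  L2: h(491,534)=(491*31+534)%997=800 -> [800]
  root=800
After append 3 (leaves=[80, 5, 79, 3]):
  L0: [80, 5, 79, 3]
  L1: h(80,5)=(80*31+5)%997=491 h(79,3)=(79*31+3)%997=458 -> [491, 458]
  L2: h(491,458)=(491*31+458)%997=724 -> [724]
  root=724
After append 85 (leaves=[80, 5, 79, 3, 85]):
  L0: [80, 5, 79, 3, 85]
  L1: h(80,5)=(80*31+5)%997=491 h(79,3)=(79*31+3)%997=458 h(85,85)=(85*31+85)%997=726 -> [491, 458, 726]
  L2: h(491,458)=(491*31+458)%997=724 h(726,726)=(726*31+726)%997=301 -> [724, 301]
  L3: h(724,301)=(724*31+301)%997=811 -> [811]
  root=811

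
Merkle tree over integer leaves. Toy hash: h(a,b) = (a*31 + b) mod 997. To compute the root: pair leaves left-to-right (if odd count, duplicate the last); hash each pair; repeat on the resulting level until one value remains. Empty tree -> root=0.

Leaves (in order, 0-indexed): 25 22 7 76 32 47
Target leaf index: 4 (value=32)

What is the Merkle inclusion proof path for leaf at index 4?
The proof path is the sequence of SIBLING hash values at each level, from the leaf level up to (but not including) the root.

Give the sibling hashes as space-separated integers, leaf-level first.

L0 (leaves): [25, 22, 7, 76, 32, 47], target index=4
L1: h(25,22)=(25*31+22)%997=797 [pair 0] h(7,76)=(7*31+76)%997=293 [pair 1] h(32,47)=(32*31+47)%997=42 [pair 2] -> [797, 293, 42]
  Sibling for proof at L0: 47
L2: h(797,293)=(797*31+293)%997=75 [pair 0] h(42,42)=(42*31+42)%997=347 [pair 1] -> [75, 347]
  Sibling for proof at L1: 42
L3: h(75,347)=(75*31+347)%997=678 [pair 0] -> [678]
  Sibling for proof at L2: 75
Root: 678
Proof path (sibling hashes from leaf to root): [47, 42, 75]

Answer: 47 42 75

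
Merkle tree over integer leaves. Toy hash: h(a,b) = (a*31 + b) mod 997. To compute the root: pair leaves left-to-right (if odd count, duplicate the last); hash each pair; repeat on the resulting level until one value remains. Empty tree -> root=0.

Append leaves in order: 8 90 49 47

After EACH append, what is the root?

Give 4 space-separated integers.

After append 8 (leaves=[8]):
  L0: [8]
  root=8
After append 90 (leaves=[8, 90]):
  L0: [8, 90]
  L1: h(8,90)=(8*31+90)%997=338 -> [338]
  root=338
After append 49 (leaves=[8, 90, 49]):
  L0: [8, 90, 49]
  L1: h(8,90)=(8*31+90)%997=338 h(49,49)=(49*31+49)%997=571 -> [338, 571]
  L2: h(338,571)=(338*31+571)%997=82 -> [82]
  root=82
After append 47 (leaves=[8, 90, 49, 47]):
  L0: [8, 90, 49, 47]
  L1: h(8,90)=(8*31+90)%997=338 h(49,47)=(49*31+47)%997=569 -> [338, 569]
  L2: h(338,569)=(338*31+569)%997=80 -> [80]
  root=80

Answer: 8 338 82 80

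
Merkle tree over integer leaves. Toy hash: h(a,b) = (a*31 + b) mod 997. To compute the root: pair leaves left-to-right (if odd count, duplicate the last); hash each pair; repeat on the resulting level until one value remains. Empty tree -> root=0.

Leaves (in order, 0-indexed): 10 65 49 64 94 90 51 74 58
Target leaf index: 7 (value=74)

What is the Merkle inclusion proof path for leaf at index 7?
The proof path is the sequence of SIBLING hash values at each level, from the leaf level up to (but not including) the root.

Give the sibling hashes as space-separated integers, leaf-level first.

Answer: 51 13 247 262

Derivation:
L0 (leaves): [10, 65, 49, 64, 94, 90, 51, 74, 58], target index=7
L1: h(10,65)=(10*31+65)%997=375 [pair 0] h(49,64)=(49*31+64)%997=586 [pair 1] h(94,90)=(94*31+90)%997=13 [pair 2] h(51,74)=(51*31+74)%997=658 [pair 3] h(58,58)=(58*31+58)%997=859 [pair 4] -> [375, 586, 13, 658, 859]
  Sibling for proof at L0: 51
L2: h(375,586)=(375*31+586)%997=247 [pair 0] h(13,658)=(13*31+658)%997=64 [pair 1] h(859,859)=(859*31+859)%997=569 [pair 2] -> [247, 64, 569]
  Sibling for proof at L1: 13
L3: h(247,64)=(247*31+64)%997=742 [pair 0] h(569,569)=(569*31+569)%997=262 [pair 1] -> [742, 262]
  Sibling for proof at L2: 247
L4: h(742,262)=(742*31+262)%997=333 [pair 0] -> [333]
  Sibling for proof at L3: 262
Root: 333
Proof path (sibling hashes from leaf to root): [51, 13, 247, 262]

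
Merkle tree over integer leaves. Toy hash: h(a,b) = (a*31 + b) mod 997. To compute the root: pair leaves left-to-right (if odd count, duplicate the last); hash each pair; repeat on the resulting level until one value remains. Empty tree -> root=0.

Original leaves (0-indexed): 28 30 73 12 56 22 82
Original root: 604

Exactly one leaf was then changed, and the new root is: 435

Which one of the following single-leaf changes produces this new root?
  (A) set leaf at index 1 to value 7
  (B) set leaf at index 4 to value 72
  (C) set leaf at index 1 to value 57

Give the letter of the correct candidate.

Answer: A

Derivation:
Original leaves: [28, 30, 73, 12, 56, 22, 82]
Target new root: 435
Try each candidate change and compute the resulting root:
Candidate A: set leaf[1] = 7 -> leaves = [28, 7, 73, 12, 56, 22, 82]
  L0: [28, 7, 73, 12, 56, 22, 82]
  L1: h(28,7)=(28*31+7)%997=875 h(73,12)=(73*31+12)%997=281 h(56,22)=(56*31+22)%997=761 h(82,82)=(82*31+82)%997=630 -> [875, 281, 761, 630]
  L2: h(875,281)=(875*31+281)%997=487 h(761,630)=(761*31+630)%997=293 -> [487, 293]
  L3: h(487,293)=(487*31+293)%997=435 -> [435]
  root = 435 == target 435  ** MATCH **
Candidate B: set leaf[4] = 72 -> leaves = [28, 30, 73, 12, 72, 22, 82]
  L0: [28, 30, 73, 12, 72, 22, 82]
  L1: h(28,30)=(28*31+30)%997=898 h(73,12)=(73*31+12)%997=281 h(72,22)=(72*31+22)%997=260 h(82,82)=(82*31+82)%997=630 -> [898, 281, 260, 630]
  L2: h(898,281)=(898*31+281)%997=203 h(260,630)=(260*31+630)%997=714 -> [203, 714]
  L3: h(203,714)=(203*31+714)%997=28 -> [28]
  root = 28 != target 435
Candidate C: set leaf[1] = 57 -> leaves = [28, 57, 73, 12, 56, 22, 82]
  L0: [28, 57, 73, 12, 56, 22, 82]
  L1: h(28,57)=(28*31+57)%997=925 h(73,12)=(73*31+12)%997=281 h(56,22)=(56*31+22)%997=761 h(82,82)=(82*31+82)%997=630 -> [925, 281, 761, 630]
  L2: h(925,281)=(925*31+281)%997=43 h(761,630)=(761*31+630)%997=293 -> [43, 293]
  L3: h(43,293)=(43*31+293)%997=629 -> [629]
  root = 629 != target 435
Candidate A produces the target root.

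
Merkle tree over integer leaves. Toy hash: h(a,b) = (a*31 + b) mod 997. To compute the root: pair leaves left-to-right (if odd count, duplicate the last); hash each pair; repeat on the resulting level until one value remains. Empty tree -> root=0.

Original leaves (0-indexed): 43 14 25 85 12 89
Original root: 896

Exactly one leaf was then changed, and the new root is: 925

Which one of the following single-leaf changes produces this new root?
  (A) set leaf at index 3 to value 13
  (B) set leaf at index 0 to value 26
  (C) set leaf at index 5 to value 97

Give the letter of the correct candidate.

Answer: B

Derivation:
Original leaves: [43, 14, 25, 85, 12, 89]
Target new root: 925
Try each candidate change and compute the resulting root:
Candidate A: set leaf[3] = 13 -> leaves = [43, 14, 25, 13, 12, 89]
  L0: [43, 14, 25, 13, 12, 89]
  L1: h(43,14)=(43*31+14)%997=350 h(25,13)=(25*31+13)%997=788 h(12,89)=(12*31+89)%997=461 -> [350, 788, 461]
  L2: h(350,788)=(350*31+788)%997=671 h(461,461)=(461*31+461)%997=794 -> [671, 794]
  L3: h(671,794)=(671*31+794)%997=658 -> [658]
  root = 658 != target 925
Candidate B: set leaf[0] = 26 -> leaves = [26, 14, 25, 85, 12, 89]
  L0: [26, 14, 25, 85, 12, 89]
  L1: h(26,14)=(26*31+14)%997=820 h(25,85)=(25*31+85)%997=860 h(12,89)=(12*31+89)%997=461 -> [820, 860, 461]
  L2: h(820,860)=(820*31+860)%997=358 h(461,461)=(461*31+461)%997=794 -> [358, 794]
  L3: h(358,794)=(358*31+794)%997=925 -> [925]
  root = 925 == target 925  ** MATCH **
Candidate C: set leaf[5] = 97 -> leaves = [43, 14, 25, 85, 12, 97]
  L0: [43, 14, 25, 85, 12, 97]
  L1: h(43,14)=(43*31+14)%997=350 h(25,85)=(25*31+85)%997=860 h(12,97)=(12*31+97)%997=469 -> [350, 860, 469]
  L2: h(350,860)=(350*31+860)%997=743 h(469,469)=(469*31+469)%997=53 -> [743, 53]
  L3: h(743,53)=(743*31+53)%997=155 -> [155]
  root = 155 != target 925
Candidate B produces the target root.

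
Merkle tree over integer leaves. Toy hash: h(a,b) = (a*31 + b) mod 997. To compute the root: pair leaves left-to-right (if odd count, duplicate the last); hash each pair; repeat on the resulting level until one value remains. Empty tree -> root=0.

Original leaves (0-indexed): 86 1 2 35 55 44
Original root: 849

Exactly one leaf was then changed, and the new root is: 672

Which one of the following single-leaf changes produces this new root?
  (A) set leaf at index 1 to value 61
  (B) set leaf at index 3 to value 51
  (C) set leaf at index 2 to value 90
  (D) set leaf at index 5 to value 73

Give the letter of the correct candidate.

Original leaves: [86, 1, 2, 35, 55, 44]
Target new root: 672
Try each candidate change and compute the resulting root:
Candidate A: set leaf[1] = 61 -> leaves = [86, 61, 2, 35, 55, 44]
  L0: [86, 61, 2, 35, 55, 44]
  L1: h(86,61)=(86*31+61)%997=733 h(2,35)=(2*31+35)%997=97 h(55,44)=(55*31+44)%997=752 -> [733, 97, 752]
  L2: h(733,97)=(733*31+97)%997=886 h(752,752)=(752*31+752)%997=136 -> [886, 136]
  L3: h(886,136)=(886*31+136)%997=683 -> [683]
  root = 683 != target 672
Candidate B: set leaf[3] = 51 -> leaves = [86, 1, 2, 51, 55, 44]
  L0: [86, 1, 2, 51, 55, 44]
  L1: h(86,1)=(86*31+1)%997=673 h(2,51)=(2*31+51)%997=113 h(55,44)=(55*31+44)%997=752 -> [673, 113, 752]
  L2: h(673,113)=(673*31+113)%997=39 h(752,752)=(752*31+752)%997=136 -> [39, 136]
  L3: h(39,136)=(39*31+136)%997=348 -> [348]
  root = 348 != target 672
Candidate C: set leaf[2] = 90 -> leaves = [86, 1, 90, 35, 55, 44]
  L0: [86, 1, 90, 35, 55, 44]
  L1: h(86,1)=(86*31+1)%997=673 h(90,35)=(90*31+35)%997=831 h(55,44)=(55*31+44)%997=752 -> [673, 831, 752]
  L2: h(673,831)=(673*31+831)%997=757 h(752,752)=(752*31+752)%997=136 -> [757, 136]
  L3: h(757,136)=(757*31+136)%997=672 -> [672]
  root = 672 == target 672  ** MATCH **
Candidate D: set leaf[5] = 73 -> leaves = [86, 1, 2, 35, 55, 73]
  L0: [86, 1, 2, 35, 55, 73]
  L1: h(86,1)=(86*31+1)%997=673 h(2,35)=(2*31+35)%997=97 h(55,73)=(55*31+73)%997=781 -> [673, 97, 781]
  L2: h(673,97)=(673*31+97)%997=23 h(781,781)=(781*31+781)%997=67 -> [23, 67]
  L3: h(23,67)=(23*31+67)%997=780 -> [780]
  root = 780 != target 672
Candidate C produces the target root.

Answer: C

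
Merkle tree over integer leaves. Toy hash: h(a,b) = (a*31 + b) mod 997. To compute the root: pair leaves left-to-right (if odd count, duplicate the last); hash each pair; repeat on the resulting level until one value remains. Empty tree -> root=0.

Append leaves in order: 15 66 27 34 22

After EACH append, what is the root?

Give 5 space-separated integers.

After append 15 (leaves=[15]):
  L0: [15]
  root=15
After append 66 (leaves=[15, 66]):
  L0: [15, 66]
  L1: h(15,66)=(15*31+66)%997=531 -> [531]
  root=531
After append 27 (leaves=[15, 66, 27]):
  L0: [15, 66, 27]
  L1: h(15,66)=(15*31+66)%997=531 h(27,27)=(27*31+27)%997=864 -> [531, 864]
  L2: h(531,864)=(531*31+864)%997=376 -> [376]
  root=376
After append 34 (leaves=[15, 66, 27, 34]):
  L0: [15, 66, 27, 34]
  L1: h(15,66)=(15*31+66)%997=531 h(27,34)=(27*31+34)%997=871 -> [531, 871]
  L2: h(531,871)=(531*31+871)%997=383 -> [383]
  root=383
After append 22 (leaves=[15, 66, 27, 34, 22]):
  L0: [15, 66, 27, 34, 22]
  L1: h(15,66)=(15*31+66)%997=531 h(27,34)=(27*31+34)%997=871 h(22,22)=(22*31+22)%997=704 -> [531, 871, 704]
  L2: h(531,871)=(531*31+871)%997=383 h(704,704)=(704*31+704)%997=594 -> [383, 594]
  L3: h(383,594)=(383*31+594)%997=503 -> [503]
  root=503

Answer: 15 531 376 383 503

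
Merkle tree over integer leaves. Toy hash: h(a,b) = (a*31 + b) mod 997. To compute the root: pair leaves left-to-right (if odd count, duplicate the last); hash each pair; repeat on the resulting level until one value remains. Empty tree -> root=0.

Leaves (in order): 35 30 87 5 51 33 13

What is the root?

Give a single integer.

Answer: 354

Derivation:
L0: [35, 30, 87, 5, 51, 33, 13]
L1: h(35,30)=(35*31+30)%997=118 h(87,5)=(87*31+5)%997=708 h(51,33)=(51*31+33)%997=617 h(13,13)=(13*31+13)%997=416 -> [118, 708, 617, 416]
L2: h(118,708)=(118*31+708)%997=378 h(617,416)=(617*31+416)%997=600 -> [378, 600]
L3: h(378,600)=(378*31+600)%997=354 -> [354]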